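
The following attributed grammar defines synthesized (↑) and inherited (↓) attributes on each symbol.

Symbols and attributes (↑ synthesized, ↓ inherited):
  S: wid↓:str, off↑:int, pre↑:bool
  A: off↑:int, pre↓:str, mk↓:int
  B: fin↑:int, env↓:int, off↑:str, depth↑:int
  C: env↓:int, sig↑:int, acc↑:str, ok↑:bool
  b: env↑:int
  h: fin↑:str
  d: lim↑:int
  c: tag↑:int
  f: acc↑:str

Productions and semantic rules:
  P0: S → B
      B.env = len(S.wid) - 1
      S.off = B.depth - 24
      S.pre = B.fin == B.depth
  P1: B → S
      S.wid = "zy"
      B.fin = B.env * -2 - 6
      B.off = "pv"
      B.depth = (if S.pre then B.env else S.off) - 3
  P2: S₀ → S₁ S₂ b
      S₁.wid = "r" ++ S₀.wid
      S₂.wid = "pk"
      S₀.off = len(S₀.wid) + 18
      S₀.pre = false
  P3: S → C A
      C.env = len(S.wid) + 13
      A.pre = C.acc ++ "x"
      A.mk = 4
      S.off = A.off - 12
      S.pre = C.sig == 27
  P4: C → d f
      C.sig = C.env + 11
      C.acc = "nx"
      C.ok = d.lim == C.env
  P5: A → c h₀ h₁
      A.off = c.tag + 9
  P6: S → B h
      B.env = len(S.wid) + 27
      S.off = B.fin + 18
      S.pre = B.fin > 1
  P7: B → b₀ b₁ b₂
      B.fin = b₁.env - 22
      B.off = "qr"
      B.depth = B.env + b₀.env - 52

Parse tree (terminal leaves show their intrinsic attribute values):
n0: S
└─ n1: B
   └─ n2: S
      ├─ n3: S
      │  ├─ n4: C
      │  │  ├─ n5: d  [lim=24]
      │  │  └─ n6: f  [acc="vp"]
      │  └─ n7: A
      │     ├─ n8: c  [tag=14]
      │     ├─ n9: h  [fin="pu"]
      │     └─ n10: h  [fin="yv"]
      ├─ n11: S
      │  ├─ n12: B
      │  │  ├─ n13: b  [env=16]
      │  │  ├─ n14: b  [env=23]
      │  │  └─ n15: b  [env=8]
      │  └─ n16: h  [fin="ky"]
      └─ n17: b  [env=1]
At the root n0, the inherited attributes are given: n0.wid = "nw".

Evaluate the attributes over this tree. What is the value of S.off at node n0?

1. n0.wid = "nw"  [given at root]
2. n1.env = 1  [len(S.wid) - 1]
3. n2.wid = "zy"  ["zy"]
4. n3.wid = "rzy"  ["r" ++ S₀.wid]
5. n4.env = 16  [len(S.wid) + 13]
6. n5.lim = 24  [terminal]
7. n6.acc = "vp"  [terminal]
8. n4.sig = 27  [C.env + 11]
9. n4.acc = "nx"  ["nx"]
10. n4.ok = false  [d.lim == C.env]
11. n7.pre = "nxx"  [C.acc ++ "x"]
12. n7.mk = 4  [4]
13. n8.tag = 14  [terminal]
14. n9.fin = "pu"  [terminal]
15. n10.fin = "yv"  [terminal]
16. n7.off = 23  [c.tag + 9]
17. n3.off = 11  [A.off - 12]
18. n3.pre = true  [C.sig == 27]
19. n11.wid = "pk"  ["pk"]
20. n12.env = 29  [len(S.wid) + 27]
21. n13.env = 16  [terminal]
22. n14.env = 23  [terminal]
23. n15.env = 8  [terminal]
24. n12.fin = 1  [b₁.env - 22]
25. n12.off = "qr"  ["qr"]
26. n12.depth = -7  [B.env + b₀.env - 52]
27. n16.fin = "ky"  [terminal]
28. n11.off = 19  [B.fin + 18]
29. n11.pre = false  [B.fin > 1]
30. n17.env = 1  [terminal]
31. n2.off = 20  [len(S₀.wid) + 18]
32. n2.pre = false  [false]
33. n1.fin = -8  [B.env * -2 - 6]
34. n1.off = "pv"  ["pv"]
35. n1.depth = 17  [(if S.pre then B.env else S.off) - 3]
36. n0.off = -7  [B.depth - 24]
37. n0.pre = false  [B.fin == B.depth]

-7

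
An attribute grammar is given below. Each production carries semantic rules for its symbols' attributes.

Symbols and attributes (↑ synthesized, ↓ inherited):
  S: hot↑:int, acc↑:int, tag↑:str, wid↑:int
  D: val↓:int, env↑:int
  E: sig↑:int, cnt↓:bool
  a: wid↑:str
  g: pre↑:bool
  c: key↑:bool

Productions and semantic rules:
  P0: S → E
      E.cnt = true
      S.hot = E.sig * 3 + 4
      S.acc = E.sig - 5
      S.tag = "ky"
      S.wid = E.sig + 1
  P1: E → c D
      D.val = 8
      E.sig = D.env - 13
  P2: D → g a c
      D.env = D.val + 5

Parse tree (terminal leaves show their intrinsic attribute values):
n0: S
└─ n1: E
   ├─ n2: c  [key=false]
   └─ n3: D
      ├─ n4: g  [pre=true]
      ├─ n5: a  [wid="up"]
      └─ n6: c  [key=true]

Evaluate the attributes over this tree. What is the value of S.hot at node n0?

1. n1.cnt = true  [true]
2. n2.key = false  [terminal]
3. n3.val = 8  [8]
4. n4.pre = true  [terminal]
5. n5.wid = "up"  [terminal]
6. n6.key = true  [terminal]
7. n3.env = 13  [D.val + 5]
8. n1.sig = 0  [D.env - 13]
9. n0.hot = 4  [E.sig * 3 + 4]
10. n0.acc = -5  [E.sig - 5]
11. n0.tag = "ky"  ["ky"]
12. n0.wid = 1  [E.sig + 1]

4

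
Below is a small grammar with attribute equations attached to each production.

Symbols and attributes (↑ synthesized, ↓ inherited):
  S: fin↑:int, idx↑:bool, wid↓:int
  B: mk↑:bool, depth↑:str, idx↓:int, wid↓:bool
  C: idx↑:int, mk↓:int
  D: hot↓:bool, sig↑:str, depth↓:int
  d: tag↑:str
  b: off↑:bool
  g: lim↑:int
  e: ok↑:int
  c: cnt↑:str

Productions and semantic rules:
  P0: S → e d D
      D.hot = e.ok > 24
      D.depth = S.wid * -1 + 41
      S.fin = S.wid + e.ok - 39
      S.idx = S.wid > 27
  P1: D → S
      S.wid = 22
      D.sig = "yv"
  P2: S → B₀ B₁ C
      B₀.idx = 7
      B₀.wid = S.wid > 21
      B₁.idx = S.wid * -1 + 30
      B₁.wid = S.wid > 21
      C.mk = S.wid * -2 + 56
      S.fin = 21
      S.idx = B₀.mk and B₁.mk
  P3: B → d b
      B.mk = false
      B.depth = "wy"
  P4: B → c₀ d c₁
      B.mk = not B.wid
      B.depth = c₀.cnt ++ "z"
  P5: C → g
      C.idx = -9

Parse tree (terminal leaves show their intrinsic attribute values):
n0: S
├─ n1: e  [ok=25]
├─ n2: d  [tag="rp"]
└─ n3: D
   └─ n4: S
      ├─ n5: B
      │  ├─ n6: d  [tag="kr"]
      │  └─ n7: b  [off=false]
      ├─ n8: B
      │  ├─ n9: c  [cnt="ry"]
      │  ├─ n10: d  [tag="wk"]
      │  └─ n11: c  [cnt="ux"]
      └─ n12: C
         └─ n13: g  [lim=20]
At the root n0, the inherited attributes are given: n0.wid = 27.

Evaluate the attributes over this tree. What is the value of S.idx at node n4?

1. n0.wid = 27  [given at root]
2. n1.ok = 25  [terminal]
3. n2.tag = "rp"  [terminal]
4. n3.hot = true  [e.ok > 24]
5. n3.depth = 14  [S.wid * -1 + 41]
6. n4.wid = 22  [22]
7. n5.idx = 7  [7]
8. n5.wid = true  [S.wid > 21]
9. n6.tag = "kr"  [terminal]
10. n7.off = false  [terminal]
11. n5.mk = false  [false]
12. n5.depth = "wy"  ["wy"]
13. n8.idx = 8  [S.wid * -1 + 30]
14. n8.wid = true  [S.wid > 21]
15. n9.cnt = "ry"  [terminal]
16. n10.tag = "wk"  [terminal]
17. n11.cnt = "ux"  [terminal]
18. n8.mk = false  [not B.wid]
19. n8.depth = "ryz"  [c₀.cnt ++ "z"]
20. n12.mk = 12  [S.wid * -2 + 56]
21. n13.lim = 20  [terminal]
22. n12.idx = -9  [-9]
23. n4.fin = 21  [21]
24. n4.idx = false  [B₀.mk and B₁.mk]
25. n3.sig = "yv"  ["yv"]
26. n0.fin = 13  [S.wid + e.ok - 39]
27. n0.idx = false  [S.wid > 27]

false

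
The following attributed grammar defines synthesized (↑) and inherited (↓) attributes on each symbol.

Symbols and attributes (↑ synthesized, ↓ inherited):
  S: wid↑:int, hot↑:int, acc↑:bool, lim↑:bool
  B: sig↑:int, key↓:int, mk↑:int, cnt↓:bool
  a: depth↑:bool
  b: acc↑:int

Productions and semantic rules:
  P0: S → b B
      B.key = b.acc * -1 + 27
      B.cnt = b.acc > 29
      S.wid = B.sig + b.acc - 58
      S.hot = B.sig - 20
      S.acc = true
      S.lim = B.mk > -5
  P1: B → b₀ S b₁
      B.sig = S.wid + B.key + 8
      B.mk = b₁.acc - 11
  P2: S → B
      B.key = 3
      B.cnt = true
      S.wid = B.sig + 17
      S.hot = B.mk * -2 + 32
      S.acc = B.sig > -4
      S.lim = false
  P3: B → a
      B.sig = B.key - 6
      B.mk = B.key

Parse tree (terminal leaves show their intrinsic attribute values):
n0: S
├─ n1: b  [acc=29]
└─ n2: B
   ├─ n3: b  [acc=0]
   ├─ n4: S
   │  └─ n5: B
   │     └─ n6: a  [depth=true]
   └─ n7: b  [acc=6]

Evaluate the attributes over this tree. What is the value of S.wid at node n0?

-9

1. n1.acc = 29  [terminal]
2. n2.key = -2  [b.acc * -1 + 27]
3. n2.cnt = false  [b.acc > 29]
4. n3.acc = 0  [terminal]
5. n5.key = 3  [3]
6. n5.cnt = true  [true]
7. n6.depth = true  [terminal]
8. n5.sig = -3  [B.key - 6]
9. n5.mk = 3  [B.key]
10. n4.wid = 14  [B.sig + 17]
11. n4.hot = 26  [B.mk * -2 + 32]
12. n4.acc = true  [B.sig > -4]
13. n4.lim = false  [false]
14. n7.acc = 6  [terminal]
15. n2.sig = 20  [S.wid + B.key + 8]
16. n2.mk = -5  [b₁.acc - 11]
17. n0.wid = -9  [B.sig + b.acc - 58]
18. n0.hot = 0  [B.sig - 20]
19. n0.acc = true  [true]
20. n0.lim = false  [B.mk > -5]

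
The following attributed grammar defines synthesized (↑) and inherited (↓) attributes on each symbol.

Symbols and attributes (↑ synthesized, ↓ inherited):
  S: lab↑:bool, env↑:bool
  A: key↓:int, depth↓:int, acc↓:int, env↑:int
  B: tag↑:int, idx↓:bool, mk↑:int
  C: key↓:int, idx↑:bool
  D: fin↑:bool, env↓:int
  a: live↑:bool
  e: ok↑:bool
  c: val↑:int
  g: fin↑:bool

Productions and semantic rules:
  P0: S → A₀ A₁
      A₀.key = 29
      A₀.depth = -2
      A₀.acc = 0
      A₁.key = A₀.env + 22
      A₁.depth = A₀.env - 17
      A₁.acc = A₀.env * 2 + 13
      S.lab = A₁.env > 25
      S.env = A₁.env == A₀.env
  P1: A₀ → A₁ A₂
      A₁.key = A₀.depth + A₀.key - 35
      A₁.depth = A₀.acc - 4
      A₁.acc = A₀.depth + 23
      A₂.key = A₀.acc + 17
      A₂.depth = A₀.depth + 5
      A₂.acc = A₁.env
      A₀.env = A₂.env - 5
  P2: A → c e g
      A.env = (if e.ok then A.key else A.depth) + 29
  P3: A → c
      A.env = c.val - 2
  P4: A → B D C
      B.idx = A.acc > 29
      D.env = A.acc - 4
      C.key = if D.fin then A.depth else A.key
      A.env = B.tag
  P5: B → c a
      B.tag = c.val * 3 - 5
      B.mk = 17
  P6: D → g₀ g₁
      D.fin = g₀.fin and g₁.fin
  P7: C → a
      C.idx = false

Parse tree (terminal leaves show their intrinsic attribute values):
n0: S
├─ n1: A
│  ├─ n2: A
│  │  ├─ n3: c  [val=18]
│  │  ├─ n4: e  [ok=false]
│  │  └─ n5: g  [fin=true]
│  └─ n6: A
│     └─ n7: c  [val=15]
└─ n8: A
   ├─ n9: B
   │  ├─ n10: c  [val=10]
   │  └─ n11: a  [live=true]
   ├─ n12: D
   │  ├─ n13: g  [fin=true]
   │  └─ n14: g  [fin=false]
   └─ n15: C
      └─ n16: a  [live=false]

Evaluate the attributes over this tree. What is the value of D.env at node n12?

25

1. n1.key = 29  [29]
2. n1.depth = -2  [-2]
3. n1.acc = 0  [0]
4. n2.key = -8  [A₀.depth + A₀.key - 35]
5. n2.depth = -4  [A₀.acc - 4]
6. n2.acc = 21  [A₀.depth + 23]
7. n3.val = 18  [terminal]
8. n4.ok = false  [terminal]
9. n5.fin = true  [terminal]
10. n2.env = 25  [(if e.ok then A.key else A.depth) + 29]
11. n6.key = 17  [A₀.acc + 17]
12. n6.depth = 3  [A₀.depth + 5]
13. n6.acc = 25  [A₁.env]
14. n7.val = 15  [terminal]
15. n6.env = 13  [c.val - 2]
16. n1.env = 8  [A₂.env - 5]
17. n8.key = 30  [A₀.env + 22]
18. n8.depth = -9  [A₀.env - 17]
19. n8.acc = 29  [A₀.env * 2 + 13]
20. n9.idx = false  [A.acc > 29]
21. n10.val = 10  [terminal]
22. n11.live = true  [terminal]
23. n9.tag = 25  [c.val * 3 - 5]
24. n9.mk = 17  [17]
25. n12.env = 25  [A.acc - 4]
26. n13.fin = true  [terminal]
27. n14.fin = false  [terminal]
28. n12.fin = false  [g₀.fin and g₁.fin]
29. n15.key = 30  [if D.fin then A.depth else A.key]
30. n16.live = false  [terminal]
31. n15.idx = false  [false]
32. n8.env = 25  [B.tag]
33. n0.lab = false  [A₁.env > 25]
34. n0.env = false  [A₁.env == A₀.env]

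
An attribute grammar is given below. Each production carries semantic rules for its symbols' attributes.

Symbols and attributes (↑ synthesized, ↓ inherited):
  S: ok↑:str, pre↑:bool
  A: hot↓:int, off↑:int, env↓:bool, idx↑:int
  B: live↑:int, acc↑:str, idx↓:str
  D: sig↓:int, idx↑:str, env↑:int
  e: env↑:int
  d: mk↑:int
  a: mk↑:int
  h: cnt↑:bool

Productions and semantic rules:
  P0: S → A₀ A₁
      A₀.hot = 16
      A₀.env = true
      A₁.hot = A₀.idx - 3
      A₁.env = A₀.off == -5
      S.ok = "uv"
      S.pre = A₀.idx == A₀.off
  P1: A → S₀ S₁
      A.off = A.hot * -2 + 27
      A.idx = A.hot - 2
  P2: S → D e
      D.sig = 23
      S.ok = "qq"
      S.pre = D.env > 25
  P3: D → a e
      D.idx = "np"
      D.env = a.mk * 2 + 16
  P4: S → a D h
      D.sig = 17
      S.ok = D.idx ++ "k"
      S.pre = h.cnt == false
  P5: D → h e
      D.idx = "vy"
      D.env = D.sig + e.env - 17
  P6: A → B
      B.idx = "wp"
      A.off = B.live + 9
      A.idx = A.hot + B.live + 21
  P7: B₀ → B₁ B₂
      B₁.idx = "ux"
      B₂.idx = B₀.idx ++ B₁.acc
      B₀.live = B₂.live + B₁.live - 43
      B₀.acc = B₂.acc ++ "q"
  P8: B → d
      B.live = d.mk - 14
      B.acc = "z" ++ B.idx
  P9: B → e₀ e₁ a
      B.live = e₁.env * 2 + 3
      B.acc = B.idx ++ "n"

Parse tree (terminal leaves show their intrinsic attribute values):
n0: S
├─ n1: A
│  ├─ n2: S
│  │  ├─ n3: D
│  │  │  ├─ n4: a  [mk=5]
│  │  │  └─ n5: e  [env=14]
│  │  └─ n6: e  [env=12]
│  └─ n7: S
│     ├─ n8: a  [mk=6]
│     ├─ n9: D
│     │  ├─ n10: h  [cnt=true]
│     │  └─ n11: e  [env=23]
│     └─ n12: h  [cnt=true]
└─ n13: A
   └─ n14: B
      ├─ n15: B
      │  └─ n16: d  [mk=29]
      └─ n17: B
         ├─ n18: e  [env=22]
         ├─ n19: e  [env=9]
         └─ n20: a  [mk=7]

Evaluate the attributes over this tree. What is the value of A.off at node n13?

1. n1.hot = 16  [16]
2. n1.env = true  [true]
3. n3.sig = 23  [23]
4. n4.mk = 5  [terminal]
5. n5.env = 14  [terminal]
6. n3.idx = "np"  ["np"]
7. n3.env = 26  [a.mk * 2 + 16]
8. n6.env = 12  [terminal]
9. n2.ok = "qq"  ["qq"]
10. n2.pre = true  [D.env > 25]
11. n8.mk = 6  [terminal]
12. n9.sig = 17  [17]
13. n10.cnt = true  [terminal]
14. n11.env = 23  [terminal]
15. n9.idx = "vy"  ["vy"]
16. n9.env = 23  [D.sig + e.env - 17]
17. n12.cnt = true  [terminal]
18. n7.ok = "vyk"  [D.idx ++ "k"]
19. n7.pre = false  [h.cnt == false]
20. n1.off = -5  [A.hot * -2 + 27]
21. n1.idx = 14  [A.hot - 2]
22. n13.hot = 11  [A₀.idx - 3]
23. n13.env = true  [A₀.off == -5]
24. n14.idx = "wp"  ["wp"]
25. n15.idx = "ux"  ["ux"]
26. n16.mk = 29  [terminal]
27. n15.live = 15  [d.mk - 14]
28. n15.acc = "zux"  ["z" ++ B.idx]
29. n17.idx = "wpzux"  [B₀.idx ++ B₁.acc]
30. n18.env = 22  [terminal]
31. n19.env = 9  [terminal]
32. n20.mk = 7  [terminal]
33. n17.live = 21  [e₁.env * 2 + 3]
34. n17.acc = "wpzuxn"  [B.idx ++ "n"]
35. n14.live = -7  [B₂.live + B₁.live - 43]
36. n14.acc = "wpzuxnq"  [B₂.acc ++ "q"]
37. n13.off = 2  [B.live + 9]
38. n13.idx = 25  [A.hot + B.live + 21]
39. n0.ok = "uv"  ["uv"]
40. n0.pre = false  [A₀.idx == A₀.off]

2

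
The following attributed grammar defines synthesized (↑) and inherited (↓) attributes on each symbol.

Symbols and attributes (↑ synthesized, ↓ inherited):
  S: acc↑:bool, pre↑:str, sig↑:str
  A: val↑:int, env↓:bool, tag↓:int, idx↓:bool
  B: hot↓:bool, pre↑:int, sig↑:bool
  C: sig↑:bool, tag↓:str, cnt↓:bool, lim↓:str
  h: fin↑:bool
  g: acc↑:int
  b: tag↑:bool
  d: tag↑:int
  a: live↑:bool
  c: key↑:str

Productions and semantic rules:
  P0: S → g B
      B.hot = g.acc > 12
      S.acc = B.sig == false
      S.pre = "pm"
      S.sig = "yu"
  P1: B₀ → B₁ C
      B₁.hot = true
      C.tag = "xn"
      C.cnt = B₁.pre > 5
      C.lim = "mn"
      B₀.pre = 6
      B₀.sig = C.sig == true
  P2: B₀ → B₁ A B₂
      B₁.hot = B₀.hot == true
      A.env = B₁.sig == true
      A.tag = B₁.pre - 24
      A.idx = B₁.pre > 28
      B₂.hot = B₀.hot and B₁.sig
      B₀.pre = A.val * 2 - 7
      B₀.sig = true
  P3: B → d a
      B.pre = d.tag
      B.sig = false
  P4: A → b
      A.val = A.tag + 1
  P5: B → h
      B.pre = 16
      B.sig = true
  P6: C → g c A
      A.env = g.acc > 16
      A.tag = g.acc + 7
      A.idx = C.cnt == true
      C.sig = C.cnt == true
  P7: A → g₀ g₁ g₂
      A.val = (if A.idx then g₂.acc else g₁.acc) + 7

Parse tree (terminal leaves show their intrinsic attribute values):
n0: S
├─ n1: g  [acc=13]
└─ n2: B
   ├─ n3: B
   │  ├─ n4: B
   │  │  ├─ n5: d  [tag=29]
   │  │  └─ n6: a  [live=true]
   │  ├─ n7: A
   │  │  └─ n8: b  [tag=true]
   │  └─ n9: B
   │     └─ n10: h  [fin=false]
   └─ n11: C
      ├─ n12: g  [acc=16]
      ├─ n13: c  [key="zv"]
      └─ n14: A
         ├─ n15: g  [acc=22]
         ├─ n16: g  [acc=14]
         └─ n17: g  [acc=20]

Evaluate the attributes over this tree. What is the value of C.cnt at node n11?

false

1. n1.acc = 13  [terminal]
2. n2.hot = true  [g.acc > 12]
3. n3.hot = true  [true]
4. n4.hot = true  [B₀.hot == true]
5. n5.tag = 29  [terminal]
6. n6.live = true  [terminal]
7. n4.pre = 29  [d.tag]
8. n4.sig = false  [false]
9. n7.env = false  [B₁.sig == true]
10. n7.tag = 5  [B₁.pre - 24]
11. n7.idx = true  [B₁.pre > 28]
12. n8.tag = true  [terminal]
13. n7.val = 6  [A.tag + 1]
14. n9.hot = false  [B₀.hot and B₁.sig]
15. n10.fin = false  [terminal]
16. n9.pre = 16  [16]
17. n9.sig = true  [true]
18. n3.pre = 5  [A.val * 2 - 7]
19. n3.sig = true  [true]
20. n11.tag = "xn"  ["xn"]
21. n11.cnt = false  [B₁.pre > 5]
22. n11.lim = "mn"  ["mn"]
23. n12.acc = 16  [terminal]
24. n13.key = "zv"  [terminal]
25. n14.env = false  [g.acc > 16]
26. n14.tag = 23  [g.acc + 7]
27. n14.idx = false  [C.cnt == true]
28. n15.acc = 22  [terminal]
29. n16.acc = 14  [terminal]
30. n17.acc = 20  [terminal]
31. n14.val = 21  [(if A.idx then g₂.acc else g₁.acc) + 7]
32. n11.sig = false  [C.cnt == true]
33. n2.pre = 6  [6]
34. n2.sig = false  [C.sig == true]
35. n0.acc = true  [B.sig == false]
36. n0.pre = "pm"  ["pm"]
37. n0.sig = "yu"  ["yu"]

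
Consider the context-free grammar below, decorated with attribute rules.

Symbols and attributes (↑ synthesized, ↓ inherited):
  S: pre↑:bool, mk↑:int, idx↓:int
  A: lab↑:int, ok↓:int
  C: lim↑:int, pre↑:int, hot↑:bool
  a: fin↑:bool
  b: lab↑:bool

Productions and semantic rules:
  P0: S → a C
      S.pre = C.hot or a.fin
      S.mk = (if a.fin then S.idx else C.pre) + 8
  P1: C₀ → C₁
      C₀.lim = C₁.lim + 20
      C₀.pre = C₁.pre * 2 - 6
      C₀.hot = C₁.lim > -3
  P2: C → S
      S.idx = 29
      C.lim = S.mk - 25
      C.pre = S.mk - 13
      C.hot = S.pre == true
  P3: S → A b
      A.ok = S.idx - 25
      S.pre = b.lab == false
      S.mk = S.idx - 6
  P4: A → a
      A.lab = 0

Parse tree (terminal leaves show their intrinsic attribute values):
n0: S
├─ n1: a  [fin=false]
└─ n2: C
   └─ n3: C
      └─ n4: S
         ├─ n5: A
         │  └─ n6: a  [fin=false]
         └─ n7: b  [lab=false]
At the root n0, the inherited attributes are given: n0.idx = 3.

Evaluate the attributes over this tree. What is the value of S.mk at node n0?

1. n0.idx = 3  [given at root]
2. n1.fin = false  [terminal]
3. n4.idx = 29  [29]
4. n5.ok = 4  [S.idx - 25]
5. n6.fin = false  [terminal]
6. n5.lab = 0  [0]
7. n7.lab = false  [terminal]
8. n4.pre = true  [b.lab == false]
9. n4.mk = 23  [S.idx - 6]
10. n3.lim = -2  [S.mk - 25]
11. n3.pre = 10  [S.mk - 13]
12. n3.hot = true  [S.pre == true]
13. n2.lim = 18  [C₁.lim + 20]
14. n2.pre = 14  [C₁.pre * 2 - 6]
15. n2.hot = true  [C₁.lim > -3]
16. n0.pre = true  [C.hot or a.fin]
17. n0.mk = 22  [(if a.fin then S.idx else C.pre) + 8]

22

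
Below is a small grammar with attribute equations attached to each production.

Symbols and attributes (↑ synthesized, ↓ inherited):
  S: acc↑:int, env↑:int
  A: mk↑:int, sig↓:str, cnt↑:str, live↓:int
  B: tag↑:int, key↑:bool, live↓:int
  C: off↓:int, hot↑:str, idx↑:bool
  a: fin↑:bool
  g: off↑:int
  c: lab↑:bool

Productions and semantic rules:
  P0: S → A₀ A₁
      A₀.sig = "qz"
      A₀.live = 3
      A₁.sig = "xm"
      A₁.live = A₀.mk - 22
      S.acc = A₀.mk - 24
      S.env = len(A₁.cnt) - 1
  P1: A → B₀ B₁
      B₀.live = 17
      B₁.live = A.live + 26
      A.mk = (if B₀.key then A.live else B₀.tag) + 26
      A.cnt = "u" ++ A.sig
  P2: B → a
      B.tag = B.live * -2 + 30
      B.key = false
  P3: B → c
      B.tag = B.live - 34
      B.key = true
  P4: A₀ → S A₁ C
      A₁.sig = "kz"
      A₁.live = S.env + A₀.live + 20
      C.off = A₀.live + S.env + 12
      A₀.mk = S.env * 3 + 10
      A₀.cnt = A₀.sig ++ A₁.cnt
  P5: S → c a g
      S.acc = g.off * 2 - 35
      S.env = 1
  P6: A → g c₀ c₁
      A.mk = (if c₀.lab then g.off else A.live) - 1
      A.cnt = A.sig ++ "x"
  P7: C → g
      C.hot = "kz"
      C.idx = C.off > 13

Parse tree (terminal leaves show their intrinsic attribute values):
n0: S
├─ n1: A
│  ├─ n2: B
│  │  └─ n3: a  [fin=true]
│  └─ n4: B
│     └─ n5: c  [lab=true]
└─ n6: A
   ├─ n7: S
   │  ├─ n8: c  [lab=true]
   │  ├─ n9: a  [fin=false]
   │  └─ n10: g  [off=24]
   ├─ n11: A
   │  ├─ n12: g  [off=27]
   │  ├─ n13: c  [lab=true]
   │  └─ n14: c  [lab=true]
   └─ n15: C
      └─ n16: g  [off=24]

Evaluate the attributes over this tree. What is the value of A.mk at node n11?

26

1. n1.sig = "qz"  ["qz"]
2. n1.live = 3  [3]
3. n2.live = 17  [17]
4. n3.fin = true  [terminal]
5. n2.tag = -4  [B.live * -2 + 30]
6. n2.key = false  [false]
7. n4.live = 29  [A.live + 26]
8. n5.lab = true  [terminal]
9. n4.tag = -5  [B.live - 34]
10. n4.key = true  [true]
11. n1.mk = 22  [(if B₀.key then A.live else B₀.tag) + 26]
12. n1.cnt = "uqz"  ["u" ++ A.sig]
13. n6.sig = "xm"  ["xm"]
14. n6.live = 0  [A₀.mk - 22]
15. n8.lab = true  [terminal]
16. n9.fin = false  [terminal]
17. n10.off = 24  [terminal]
18. n7.acc = 13  [g.off * 2 - 35]
19. n7.env = 1  [1]
20. n11.sig = "kz"  ["kz"]
21. n11.live = 21  [S.env + A₀.live + 20]
22. n12.off = 27  [terminal]
23. n13.lab = true  [terminal]
24. n14.lab = true  [terminal]
25. n11.mk = 26  [(if c₀.lab then g.off else A.live) - 1]
26. n11.cnt = "kzx"  [A.sig ++ "x"]
27. n15.off = 13  [A₀.live + S.env + 12]
28. n16.off = 24  [terminal]
29. n15.hot = "kz"  ["kz"]
30. n15.idx = false  [C.off > 13]
31. n6.mk = 13  [S.env * 3 + 10]
32. n6.cnt = "xmkzx"  [A₀.sig ++ A₁.cnt]
33. n0.acc = -2  [A₀.mk - 24]
34. n0.env = 4  [len(A₁.cnt) - 1]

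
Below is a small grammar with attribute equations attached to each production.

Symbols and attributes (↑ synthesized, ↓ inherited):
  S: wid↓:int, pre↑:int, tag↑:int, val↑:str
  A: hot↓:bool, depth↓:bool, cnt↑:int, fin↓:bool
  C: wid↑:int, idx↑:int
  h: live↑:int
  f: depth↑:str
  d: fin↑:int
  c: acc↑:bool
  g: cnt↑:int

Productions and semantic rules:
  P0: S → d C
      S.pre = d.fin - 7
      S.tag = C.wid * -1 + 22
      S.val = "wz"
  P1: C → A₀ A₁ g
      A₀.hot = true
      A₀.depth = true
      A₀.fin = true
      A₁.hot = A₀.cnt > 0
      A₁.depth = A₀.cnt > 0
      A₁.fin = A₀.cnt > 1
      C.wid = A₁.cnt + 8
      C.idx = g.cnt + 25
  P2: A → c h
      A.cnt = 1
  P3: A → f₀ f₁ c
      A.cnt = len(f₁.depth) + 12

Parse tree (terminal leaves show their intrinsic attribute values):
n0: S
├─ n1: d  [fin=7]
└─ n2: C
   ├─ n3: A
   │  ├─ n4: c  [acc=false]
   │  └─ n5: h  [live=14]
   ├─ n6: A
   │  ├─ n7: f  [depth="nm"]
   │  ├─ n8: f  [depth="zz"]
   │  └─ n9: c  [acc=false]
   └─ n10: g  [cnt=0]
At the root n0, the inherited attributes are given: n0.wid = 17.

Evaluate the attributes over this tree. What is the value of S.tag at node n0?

0

1. n0.wid = 17  [given at root]
2. n1.fin = 7  [terminal]
3. n3.hot = true  [true]
4. n3.depth = true  [true]
5. n3.fin = true  [true]
6. n4.acc = false  [terminal]
7. n5.live = 14  [terminal]
8. n3.cnt = 1  [1]
9. n6.hot = true  [A₀.cnt > 0]
10. n6.depth = true  [A₀.cnt > 0]
11. n6.fin = false  [A₀.cnt > 1]
12. n7.depth = "nm"  [terminal]
13. n8.depth = "zz"  [terminal]
14. n9.acc = false  [terminal]
15. n6.cnt = 14  [len(f₁.depth) + 12]
16. n10.cnt = 0  [terminal]
17. n2.wid = 22  [A₁.cnt + 8]
18. n2.idx = 25  [g.cnt + 25]
19. n0.pre = 0  [d.fin - 7]
20. n0.tag = 0  [C.wid * -1 + 22]
21. n0.val = "wz"  ["wz"]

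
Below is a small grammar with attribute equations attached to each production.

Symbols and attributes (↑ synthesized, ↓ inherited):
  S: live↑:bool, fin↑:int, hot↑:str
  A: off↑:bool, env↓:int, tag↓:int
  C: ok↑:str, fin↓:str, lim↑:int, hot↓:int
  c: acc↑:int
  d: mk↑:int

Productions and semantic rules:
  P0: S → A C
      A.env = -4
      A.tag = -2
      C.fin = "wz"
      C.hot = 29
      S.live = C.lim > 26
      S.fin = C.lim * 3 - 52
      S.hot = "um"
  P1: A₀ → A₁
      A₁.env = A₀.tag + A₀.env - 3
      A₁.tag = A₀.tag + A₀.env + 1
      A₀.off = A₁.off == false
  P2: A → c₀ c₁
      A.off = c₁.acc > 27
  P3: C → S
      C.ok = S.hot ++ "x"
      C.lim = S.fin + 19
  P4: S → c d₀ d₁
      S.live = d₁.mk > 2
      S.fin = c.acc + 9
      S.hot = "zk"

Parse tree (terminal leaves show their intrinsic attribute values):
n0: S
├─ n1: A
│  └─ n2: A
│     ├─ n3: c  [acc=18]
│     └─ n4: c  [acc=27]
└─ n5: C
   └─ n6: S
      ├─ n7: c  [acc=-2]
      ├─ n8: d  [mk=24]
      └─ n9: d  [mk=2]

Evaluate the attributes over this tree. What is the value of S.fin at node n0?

1. n1.env = -4  [-4]
2. n1.tag = -2  [-2]
3. n2.env = -9  [A₀.tag + A₀.env - 3]
4. n2.tag = -5  [A₀.tag + A₀.env + 1]
5. n3.acc = 18  [terminal]
6. n4.acc = 27  [terminal]
7. n2.off = false  [c₁.acc > 27]
8. n1.off = true  [A₁.off == false]
9. n5.fin = "wz"  ["wz"]
10. n5.hot = 29  [29]
11. n7.acc = -2  [terminal]
12. n8.mk = 24  [terminal]
13. n9.mk = 2  [terminal]
14. n6.live = false  [d₁.mk > 2]
15. n6.fin = 7  [c.acc + 9]
16. n6.hot = "zk"  ["zk"]
17. n5.ok = "zkx"  [S.hot ++ "x"]
18. n5.lim = 26  [S.fin + 19]
19. n0.live = false  [C.lim > 26]
20. n0.fin = 26  [C.lim * 3 - 52]
21. n0.hot = "um"  ["um"]

26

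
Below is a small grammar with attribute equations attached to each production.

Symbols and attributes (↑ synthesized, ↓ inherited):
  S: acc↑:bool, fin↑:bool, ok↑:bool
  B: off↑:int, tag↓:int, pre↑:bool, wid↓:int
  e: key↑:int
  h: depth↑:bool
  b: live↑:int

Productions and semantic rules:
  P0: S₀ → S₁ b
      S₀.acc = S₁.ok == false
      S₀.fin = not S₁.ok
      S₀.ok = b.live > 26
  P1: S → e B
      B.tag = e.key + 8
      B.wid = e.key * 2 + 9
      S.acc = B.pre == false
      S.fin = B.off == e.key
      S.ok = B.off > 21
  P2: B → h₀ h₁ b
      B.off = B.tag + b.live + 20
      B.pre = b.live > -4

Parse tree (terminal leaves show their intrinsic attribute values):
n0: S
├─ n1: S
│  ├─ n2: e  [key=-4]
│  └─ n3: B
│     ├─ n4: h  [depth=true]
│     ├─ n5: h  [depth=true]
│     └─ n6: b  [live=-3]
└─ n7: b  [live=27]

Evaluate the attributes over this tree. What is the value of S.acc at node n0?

true

1. n2.key = -4  [terminal]
2. n3.tag = 4  [e.key + 8]
3. n3.wid = 1  [e.key * 2 + 9]
4. n4.depth = true  [terminal]
5. n5.depth = true  [terminal]
6. n6.live = -3  [terminal]
7. n3.off = 21  [B.tag + b.live + 20]
8. n3.pre = true  [b.live > -4]
9. n1.acc = false  [B.pre == false]
10. n1.fin = false  [B.off == e.key]
11. n1.ok = false  [B.off > 21]
12. n7.live = 27  [terminal]
13. n0.acc = true  [S₁.ok == false]
14. n0.fin = true  [not S₁.ok]
15. n0.ok = true  [b.live > 26]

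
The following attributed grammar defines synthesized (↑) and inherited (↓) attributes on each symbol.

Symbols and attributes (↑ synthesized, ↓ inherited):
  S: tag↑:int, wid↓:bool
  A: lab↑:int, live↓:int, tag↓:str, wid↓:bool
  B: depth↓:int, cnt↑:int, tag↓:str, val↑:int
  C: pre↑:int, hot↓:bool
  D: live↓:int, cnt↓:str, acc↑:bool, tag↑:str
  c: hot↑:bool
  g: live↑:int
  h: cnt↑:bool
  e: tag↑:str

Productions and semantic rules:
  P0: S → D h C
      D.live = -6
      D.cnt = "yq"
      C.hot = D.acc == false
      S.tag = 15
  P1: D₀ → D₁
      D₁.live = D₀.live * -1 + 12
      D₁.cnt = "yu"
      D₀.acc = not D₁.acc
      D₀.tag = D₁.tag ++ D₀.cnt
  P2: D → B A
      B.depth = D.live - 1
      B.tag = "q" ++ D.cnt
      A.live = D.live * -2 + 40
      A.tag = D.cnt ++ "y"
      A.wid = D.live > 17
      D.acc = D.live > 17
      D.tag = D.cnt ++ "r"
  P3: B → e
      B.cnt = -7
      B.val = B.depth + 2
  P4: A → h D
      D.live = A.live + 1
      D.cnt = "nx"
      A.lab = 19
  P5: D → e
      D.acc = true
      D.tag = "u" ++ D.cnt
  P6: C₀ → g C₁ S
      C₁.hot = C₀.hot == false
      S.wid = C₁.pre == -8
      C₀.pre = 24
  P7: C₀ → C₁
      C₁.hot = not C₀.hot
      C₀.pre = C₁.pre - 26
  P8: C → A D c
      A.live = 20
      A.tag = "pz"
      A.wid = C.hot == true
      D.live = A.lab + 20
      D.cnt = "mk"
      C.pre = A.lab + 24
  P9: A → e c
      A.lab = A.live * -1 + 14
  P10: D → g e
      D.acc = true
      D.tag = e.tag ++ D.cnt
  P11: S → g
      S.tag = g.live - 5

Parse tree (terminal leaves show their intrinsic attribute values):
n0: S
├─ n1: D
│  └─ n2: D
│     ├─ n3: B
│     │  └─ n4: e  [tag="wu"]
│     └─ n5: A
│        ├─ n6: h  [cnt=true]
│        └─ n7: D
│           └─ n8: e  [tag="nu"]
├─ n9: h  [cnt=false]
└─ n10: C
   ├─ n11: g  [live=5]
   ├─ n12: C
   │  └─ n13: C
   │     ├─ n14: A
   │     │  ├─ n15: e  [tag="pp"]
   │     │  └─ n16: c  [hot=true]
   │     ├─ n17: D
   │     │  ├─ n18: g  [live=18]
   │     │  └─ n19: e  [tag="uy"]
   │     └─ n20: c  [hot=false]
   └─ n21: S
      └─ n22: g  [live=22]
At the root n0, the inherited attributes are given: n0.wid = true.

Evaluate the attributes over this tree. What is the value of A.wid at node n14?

true

1. n0.wid = true  [given at root]
2. n1.live = -6  [-6]
3. n1.cnt = "yq"  ["yq"]
4. n2.live = 18  [D₀.live * -1 + 12]
5. n2.cnt = "yu"  ["yu"]
6. n3.depth = 17  [D.live - 1]
7. n3.tag = "qyu"  ["q" ++ D.cnt]
8. n4.tag = "wu"  [terminal]
9. n3.cnt = -7  [-7]
10. n3.val = 19  [B.depth + 2]
11. n5.live = 4  [D.live * -2 + 40]
12. n5.tag = "yuy"  [D.cnt ++ "y"]
13. n5.wid = true  [D.live > 17]
14. n6.cnt = true  [terminal]
15. n7.live = 5  [A.live + 1]
16. n7.cnt = "nx"  ["nx"]
17. n8.tag = "nu"  [terminal]
18. n7.acc = true  [true]
19. n7.tag = "unx"  ["u" ++ D.cnt]
20. n5.lab = 19  [19]
21. n2.acc = true  [D.live > 17]
22. n2.tag = "yur"  [D.cnt ++ "r"]
23. n1.acc = false  [not D₁.acc]
24. n1.tag = "yuryq"  [D₁.tag ++ D₀.cnt]
25. n9.cnt = false  [terminal]
26. n10.hot = true  [D.acc == false]
27. n11.live = 5  [terminal]
28. n12.hot = false  [C₀.hot == false]
29. n13.hot = true  [not C₀.hot]
30. n14.live = 20  [20]
31. n14.tag = "pz"  ["pz"]
32. n14.wid = true  [C.hot == true]
33. n15.tag = "pp"  [terminal]
34. n16.hot = true  [terminal]
35. n14.lab = -6  [A.live * -1 + 14]
36. n17.live = 14  [A.lab + 20]
37. n17.cnt = "mk"  ["mk"]
38. n18.live = 18  [terminal]
39. n19.tag = "uy"  [terminal]
40. n17.acc = true  [true]
41. n17.tag = "uymk"  [e.tag ++ D.cnt]
42. n20.hot = false  [terminal]
43. n13.pre = 18  [A.lab + 24]
44. n12.pre = -8  [C₁.pre - 26]
45. n21.wid = true  [C₁.pre == -8]
46. n22.live = 22  [terminal]
47. n21.tag = 17  [g.live - 5]
48. n10.pre = 24  [24]
49. n0.tag = 15  [15]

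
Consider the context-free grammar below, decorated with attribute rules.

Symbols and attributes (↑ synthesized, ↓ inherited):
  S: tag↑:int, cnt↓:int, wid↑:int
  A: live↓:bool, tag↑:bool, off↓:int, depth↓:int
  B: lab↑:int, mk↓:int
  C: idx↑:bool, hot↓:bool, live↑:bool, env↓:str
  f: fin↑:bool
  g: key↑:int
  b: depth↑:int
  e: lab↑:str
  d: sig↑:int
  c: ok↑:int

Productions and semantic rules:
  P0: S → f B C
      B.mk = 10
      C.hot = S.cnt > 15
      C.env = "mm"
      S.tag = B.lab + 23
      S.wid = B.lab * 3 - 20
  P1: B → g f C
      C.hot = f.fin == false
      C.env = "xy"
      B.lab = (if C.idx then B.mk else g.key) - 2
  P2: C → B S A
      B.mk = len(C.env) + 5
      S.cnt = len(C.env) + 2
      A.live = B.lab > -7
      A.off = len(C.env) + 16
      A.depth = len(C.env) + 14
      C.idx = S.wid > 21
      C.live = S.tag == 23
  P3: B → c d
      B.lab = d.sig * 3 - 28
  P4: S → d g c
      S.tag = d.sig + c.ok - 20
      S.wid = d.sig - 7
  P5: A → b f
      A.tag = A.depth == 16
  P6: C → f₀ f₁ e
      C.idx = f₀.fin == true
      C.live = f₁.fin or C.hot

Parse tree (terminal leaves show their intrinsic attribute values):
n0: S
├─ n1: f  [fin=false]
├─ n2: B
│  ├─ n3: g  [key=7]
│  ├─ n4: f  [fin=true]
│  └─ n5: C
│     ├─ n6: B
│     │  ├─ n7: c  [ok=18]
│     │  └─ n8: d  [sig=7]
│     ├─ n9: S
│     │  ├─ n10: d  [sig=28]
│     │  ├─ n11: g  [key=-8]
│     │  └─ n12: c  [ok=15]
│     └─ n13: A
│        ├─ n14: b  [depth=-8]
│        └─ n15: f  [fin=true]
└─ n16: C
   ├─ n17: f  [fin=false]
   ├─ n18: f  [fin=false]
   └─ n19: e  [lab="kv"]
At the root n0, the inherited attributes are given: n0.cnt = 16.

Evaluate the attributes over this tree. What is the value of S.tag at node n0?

1. n0.cnt = 16  [given at root]
2. n1.fin = false  [terminal]
3. n2.mk = 10  [10]
4. n3.key = 7  [terminal]
5. n4.fin = true  [terminal]
6. n5.hot = false  [f.fin == false]
7. n5.env = "xy"  ["xy"]
8. n6.mk = 7  [len(C.env) + 5]
9. n7.ok = 18  [terminal]
10. n8.sig = 7  [terminal]
11. n6.lab = -7  [d.sig * 3 - 28]
12. n9.cnt = 4  [len(C.env) + 2]
13. n10.sig = 28  [terminal]
14. n11.key = -8  [terminal]
15. n12.ok = 15  [terminal]
16. n9.tag = 23  [d.sig + c.ok - 20]
17. n9.wid = 21  [d.sig - 7]
18. n13.live = false  [B.lab > -7]
19. n13.off = 18  [len(C.env) + 16]
20. n13.depth = 16  [len(C.env) + 14]
21. n14.depth = -8  [terminal]
22. n15.fin = true  [terminal]
23. n13.tag = true  [A.depth == 16]
24. n5.idx = false  [S.wid > 21]
25. n5.live = true  [S.tag == 23]
26. n2.lab = 5  [(if C.idx then B.mk else g.key) - 2]
27. n16.hot = true  [S.cnt > 15]
28. n16.env = "mm"  ["mm"]
29. n17.fin = false  [terminal]
30. n18.fin = false  [terminal]
31. n19.lab = "kv"  [terminal]
32. n16.idx = false  [f₀.fin == true]
33. n16.live = true  [f₁.fin or C.hot]
34. n0.tag = 28  [B.lab + 23]
35. n0.wid = -5  [B.lab * 3 - 20]

28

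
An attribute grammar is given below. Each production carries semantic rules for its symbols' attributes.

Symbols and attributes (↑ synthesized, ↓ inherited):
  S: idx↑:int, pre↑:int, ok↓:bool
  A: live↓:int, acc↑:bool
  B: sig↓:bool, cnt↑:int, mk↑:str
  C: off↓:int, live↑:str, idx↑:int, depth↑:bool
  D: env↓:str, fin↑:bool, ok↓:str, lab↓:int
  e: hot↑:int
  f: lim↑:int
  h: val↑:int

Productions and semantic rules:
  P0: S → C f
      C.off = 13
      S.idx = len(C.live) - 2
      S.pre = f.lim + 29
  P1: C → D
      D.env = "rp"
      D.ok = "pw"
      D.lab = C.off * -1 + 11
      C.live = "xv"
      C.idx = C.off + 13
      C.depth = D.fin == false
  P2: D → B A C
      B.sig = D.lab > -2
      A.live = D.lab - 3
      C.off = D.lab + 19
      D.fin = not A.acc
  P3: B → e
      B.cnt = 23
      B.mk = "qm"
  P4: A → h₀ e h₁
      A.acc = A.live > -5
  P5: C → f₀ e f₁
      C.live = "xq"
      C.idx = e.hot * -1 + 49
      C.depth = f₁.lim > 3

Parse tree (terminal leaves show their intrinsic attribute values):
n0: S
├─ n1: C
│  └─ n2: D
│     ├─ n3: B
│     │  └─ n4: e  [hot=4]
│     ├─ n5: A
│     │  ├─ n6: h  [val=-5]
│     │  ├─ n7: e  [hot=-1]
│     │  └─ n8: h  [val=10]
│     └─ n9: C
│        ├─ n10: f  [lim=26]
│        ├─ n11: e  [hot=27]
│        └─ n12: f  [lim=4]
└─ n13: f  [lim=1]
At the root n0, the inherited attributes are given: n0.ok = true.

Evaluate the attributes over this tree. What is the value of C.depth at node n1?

false

1. n0.ok = true  [given at root]
2. n1.off = 13  [13]
3. n2.env = "rp"  ["rp"]
4. n2.ok = "pw"  ["pw"]
5. n2.lab = -2  [C.off * -1 + 11]
6. n3.sig = false  [D.lab > -2]
7. n4.hot = 4  [terminal]
8. n3.cnt = 23  [23]
9. n3.mk = "qm"  ["qm"]
10. n5.live = -5  [D.lab - 3]
11. n6.val = -5  [terminal]
12. n7.hot = -1  [terminal]
13. n8.val = 10  [terminal]
14. n5.acc = false  [A.live > -5]
15. n9.off = 17  [D.lab + 19]
16. n10.lim = 26  [terminal]
17. n11.hot = 27  [terminal]
18. n12.lim = 4  [terminal]
19. n9.live = "xq"  ["xq"]
20. n9.idx = 22  [e.hot * -1 + 49]
21. n9.depth = true  [f₁.lim > 3]
22. n2.fin = true  [not A.acc]
23. n1.live = "xv"  ["xv"]
24. n1.idx = 26  [C.off + 13]
25. n1.depth = false  [D.fin == false]
26. n13.lim = 1  [terminal]
27. n0.idx = 0  [len(C.live) - 2]
28. n0.pre = 30  [f.lim + 29]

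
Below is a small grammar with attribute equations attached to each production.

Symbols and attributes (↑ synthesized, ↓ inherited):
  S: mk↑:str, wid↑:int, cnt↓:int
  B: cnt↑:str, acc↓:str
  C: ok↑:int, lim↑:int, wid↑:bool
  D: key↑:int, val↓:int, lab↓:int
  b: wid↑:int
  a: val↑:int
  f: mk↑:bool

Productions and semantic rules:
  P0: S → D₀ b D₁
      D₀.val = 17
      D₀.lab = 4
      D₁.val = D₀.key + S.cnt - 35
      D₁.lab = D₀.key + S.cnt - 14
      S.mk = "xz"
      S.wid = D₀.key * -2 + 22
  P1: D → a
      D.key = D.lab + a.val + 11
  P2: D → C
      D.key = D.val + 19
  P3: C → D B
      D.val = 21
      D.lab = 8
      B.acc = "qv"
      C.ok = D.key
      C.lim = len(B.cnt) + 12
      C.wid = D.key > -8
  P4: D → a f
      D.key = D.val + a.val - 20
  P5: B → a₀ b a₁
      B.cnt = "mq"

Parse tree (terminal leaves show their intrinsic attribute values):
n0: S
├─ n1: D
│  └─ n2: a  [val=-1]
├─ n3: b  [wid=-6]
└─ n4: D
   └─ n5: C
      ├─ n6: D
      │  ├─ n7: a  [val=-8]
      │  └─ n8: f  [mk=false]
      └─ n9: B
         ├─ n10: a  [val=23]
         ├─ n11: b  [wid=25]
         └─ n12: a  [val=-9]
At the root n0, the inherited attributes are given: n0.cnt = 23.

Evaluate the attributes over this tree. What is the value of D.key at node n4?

21

1. n0.cnt = 23  [given at root]
2. n1.val = 17  [17]
3. n1.lab = 4  [4]
4. n2.val = -1  [terminal]
5. n1.key = 14  [D.lab + a.val + 11]
6. n3.wid = -6  [terminal]
7. n4.val = 2  [D₀.key + S.cnt - 35]
8. n4.lab = 23  [D₀.key + S.cnt - 14]
9. n6.val = 21  [21]
10. n6.lab = 8  [8]
11. n7.val = -8  [terminal]
12. n8.mk = false  [terminal]
13. n6.key = -7  [D.val + a.val - 20]
14. n9.acc = "qv"  ["qv"]
15. n10.val = 23  [terminal]
16. n11.wid = 25  [terminal]
17. n12.val = -9  [terminal]
18. n9.cnt = "mq"  ["mq"]
19. n5.ok = -7  [D.key]
20. n5.lim = 14  [len(B.cnt) + 12]
21. n5.wid = true  [D.key > -8]
22. n4.key = 21  [D.val + 19]
23. n0.mk = "xz"  ["xz"]
24. n0.wid = -6  [D₀.key * -2 + 22]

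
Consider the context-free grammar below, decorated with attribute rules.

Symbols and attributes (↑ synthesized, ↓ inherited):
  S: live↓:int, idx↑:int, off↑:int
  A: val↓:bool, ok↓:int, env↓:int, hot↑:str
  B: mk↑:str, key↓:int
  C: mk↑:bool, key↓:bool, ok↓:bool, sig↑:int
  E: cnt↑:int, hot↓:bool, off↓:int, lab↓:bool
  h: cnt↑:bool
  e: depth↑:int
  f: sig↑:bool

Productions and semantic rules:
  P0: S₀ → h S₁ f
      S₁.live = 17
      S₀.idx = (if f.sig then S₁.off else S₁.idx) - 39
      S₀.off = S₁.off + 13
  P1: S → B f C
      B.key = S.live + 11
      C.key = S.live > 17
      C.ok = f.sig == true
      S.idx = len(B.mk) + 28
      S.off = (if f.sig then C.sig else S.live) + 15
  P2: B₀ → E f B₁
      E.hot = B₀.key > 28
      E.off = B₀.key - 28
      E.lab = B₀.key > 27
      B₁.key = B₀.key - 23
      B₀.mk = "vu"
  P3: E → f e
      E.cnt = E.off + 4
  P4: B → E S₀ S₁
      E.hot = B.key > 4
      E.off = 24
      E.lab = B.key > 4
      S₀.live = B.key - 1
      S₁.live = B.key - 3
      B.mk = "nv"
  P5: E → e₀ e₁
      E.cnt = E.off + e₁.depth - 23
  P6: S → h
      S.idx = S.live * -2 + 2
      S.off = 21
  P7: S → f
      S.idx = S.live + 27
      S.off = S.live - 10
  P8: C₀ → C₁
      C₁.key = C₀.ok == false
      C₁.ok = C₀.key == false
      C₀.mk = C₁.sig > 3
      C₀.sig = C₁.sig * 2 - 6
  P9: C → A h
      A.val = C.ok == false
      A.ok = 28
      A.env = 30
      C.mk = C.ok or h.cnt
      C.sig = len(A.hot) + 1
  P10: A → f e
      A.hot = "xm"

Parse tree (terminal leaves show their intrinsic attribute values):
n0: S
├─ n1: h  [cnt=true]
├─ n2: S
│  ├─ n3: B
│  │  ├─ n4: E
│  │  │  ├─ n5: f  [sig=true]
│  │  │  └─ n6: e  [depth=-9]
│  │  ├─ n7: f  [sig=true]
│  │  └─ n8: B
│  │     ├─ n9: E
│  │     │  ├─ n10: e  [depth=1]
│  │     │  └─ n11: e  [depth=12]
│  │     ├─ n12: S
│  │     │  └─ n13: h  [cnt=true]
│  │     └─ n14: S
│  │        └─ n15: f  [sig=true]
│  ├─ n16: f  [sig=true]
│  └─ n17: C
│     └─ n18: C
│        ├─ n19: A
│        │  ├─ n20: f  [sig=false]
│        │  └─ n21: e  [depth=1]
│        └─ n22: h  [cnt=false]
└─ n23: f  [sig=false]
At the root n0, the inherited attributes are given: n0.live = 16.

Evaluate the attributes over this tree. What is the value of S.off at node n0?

28

1. n0.live = 16  [given at root]
2. n1.cnt = true  [terminal]
3. n2.live = 17  [17]
4. n3.key = 28  [S.live + 11]
5. n4.hot = false  [B₀.key > 28]
6. n4.off = 0  [B₀.key - 28]
7. n4.lab = true  [B₀.key > 27]
8. n5.sig = true  [terminal]
9. n6.depth = -9  [terminal]
10. n4.cnt = 4  [E.off + 4]
11. n7.sig = true  [terminal]
12. n8.key = 5  [B₀.key - 23]
13. n9.hot = true  [B.key > 4]
14. n9.off = 24  [24]
15. n9.lab = true  [B.key > 4]
16. n10.depth = 1  [terminal]
17. n11.depth = 12  [terminal]
18. n9.cnt = 13  [E.off + e₁.depth - 23]
19. n12.live = 4  [B.key - 1]
20. n13.cnt = true  [terminal]
21. n12.idx = -6  [S.live * -2 + 2]
22. n12.off = 21  [21]
23. n14.live = 2  [B.key - 3]
24. n15.sig = true  [terminal]
25. n14.idx = 29  [S.live + 27]
26. n14.off = -8  [S.live - 10]
27. n8.mk = "nv"  ["nv"]
28. n3.mk = "vu"  ["vu"]
29. n16.sig = true  [terminal]
30. n17.key = false  [S.live > 17]
31. n17.ok = true  [f.sig == true]
32. n18.key = false  [C₀.ok == false]
33. n18.ok = true  [C₀.key == false]
34. n19.val = false  [C.ok == false]
35. n19.ok = 28  [28]
36. n19.env = 30  [30]
37. n20.sig = false  [terminal]
38. n21.depth = 1  [terminal]
39. n19.hot = "xm"  ["xm"]
40. n22.cnt = false  [terminal]
41. n18.mk = true  [C.ok or h.cnt]
42. n18.sig = 3  [len(A.hot) + 1]
43. n17.mk = false  [C₁.sig > 3]
44. n17.sig = 0  [C₁.sig * 2 - 6]
45. n2.idx = 30  [len(B.mk) + 28]
46. n2.off = 15  [(if f.sig then C.sig else S.live) + 15]
47. n23.sig = false  [terminal]
48. n0.idx = -9  [(if f.sig then S₁.off else S₁.idx) - 39]
49. n0.off = 28  [S₁.off + 13]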